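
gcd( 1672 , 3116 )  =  76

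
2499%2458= 41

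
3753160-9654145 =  - 5900985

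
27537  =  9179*3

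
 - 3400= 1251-4651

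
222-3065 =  -2843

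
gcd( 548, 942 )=2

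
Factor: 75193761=3^1* 2459^1*10193^1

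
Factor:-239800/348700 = -2^1 * 109^1*317^(-1)  =  -218/317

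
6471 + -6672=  - 201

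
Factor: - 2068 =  - 2^2*11^1*47^1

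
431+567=998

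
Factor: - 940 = -2^2 *5^1*47^1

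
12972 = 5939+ 7033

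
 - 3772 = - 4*943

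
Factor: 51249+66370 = 117619 = 117619^1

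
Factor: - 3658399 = - 3658399^1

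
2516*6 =15096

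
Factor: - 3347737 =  - 907^1* 3691^1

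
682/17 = 40 + 2/17 = 40.12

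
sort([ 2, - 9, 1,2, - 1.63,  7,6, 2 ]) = [ - 9,-1.63, 1, 2,2,  2, 6,7] 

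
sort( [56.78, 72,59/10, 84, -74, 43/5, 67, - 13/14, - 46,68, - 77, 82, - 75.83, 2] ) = [ - 77, - 75.83 ,  -  74, - 46, - 13/14,2, 59/10, 43/5,56.78, 67,68,  72,82, 84] 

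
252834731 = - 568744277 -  - 821579008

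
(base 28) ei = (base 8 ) 632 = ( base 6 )1522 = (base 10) 410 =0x19A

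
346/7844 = 173/3922 = 0.04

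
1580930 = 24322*65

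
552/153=3+31/51 = 3.61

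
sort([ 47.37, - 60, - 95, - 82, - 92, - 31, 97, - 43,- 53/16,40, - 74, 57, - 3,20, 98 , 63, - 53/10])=[ - 95, - 92, -82, - 74, - 60, - 43,-31 , - 53/10 , - 53/16,-3,20,40,47.37, 57,63, 97,98]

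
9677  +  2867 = 12544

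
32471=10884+21587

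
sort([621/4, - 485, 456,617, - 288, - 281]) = [  -  485, - 288, - 281,621/4,456, 617 ] 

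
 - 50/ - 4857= 50/4857 = 0.01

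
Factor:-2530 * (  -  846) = 2140380 = 2^2*3^2*5^1 * 11^1*  23^1*47^1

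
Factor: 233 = 233^1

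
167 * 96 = 16032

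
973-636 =337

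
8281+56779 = 65060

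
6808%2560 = 1688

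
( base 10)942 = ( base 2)1110101110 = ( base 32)te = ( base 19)2BB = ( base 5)12232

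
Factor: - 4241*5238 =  - 2^1*3^3 *97^1*4241^1 = - 22214358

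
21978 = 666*33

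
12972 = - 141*( - 92)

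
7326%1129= 552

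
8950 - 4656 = 4294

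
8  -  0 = 8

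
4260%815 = 185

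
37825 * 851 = 32189075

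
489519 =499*981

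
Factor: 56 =2^3 * 7^1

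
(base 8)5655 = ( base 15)D44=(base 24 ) 54d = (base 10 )2989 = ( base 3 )11002201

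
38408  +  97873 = 136281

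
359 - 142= 217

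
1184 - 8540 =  - 7356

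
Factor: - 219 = - 3^1*73^1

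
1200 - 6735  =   - 5535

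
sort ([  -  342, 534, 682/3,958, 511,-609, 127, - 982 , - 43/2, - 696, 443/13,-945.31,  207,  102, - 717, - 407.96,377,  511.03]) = [ - 982, - 945.31, - 717,- 696, - 609,-407.96, - 342, -43/2, 443/13,  102,  127,207, 682/3,  377, 511,511.03,534,958] 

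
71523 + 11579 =83102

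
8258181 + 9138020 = 17396201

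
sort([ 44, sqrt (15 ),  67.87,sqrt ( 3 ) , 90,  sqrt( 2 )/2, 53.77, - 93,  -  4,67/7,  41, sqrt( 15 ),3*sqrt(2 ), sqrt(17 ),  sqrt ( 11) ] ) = [ - 93, - 4,sqrt( 2) /2,sqrt( 3 ),sqrt( 11 ),sqrt( 15 ),sqrt(15), sqrt(17 ),3*sqrt( 2 ),  67/7,41,44,53.77,67.87,90 ]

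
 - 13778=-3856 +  - 9922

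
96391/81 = 96391/81 = 1190.01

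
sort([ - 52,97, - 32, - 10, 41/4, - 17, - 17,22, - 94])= [-94, - 52,  -  32, - 17, - 17,-10,41/4, 22,97 ]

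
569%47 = 5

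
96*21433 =2057568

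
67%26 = 15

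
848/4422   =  424/2211 = 0.19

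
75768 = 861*88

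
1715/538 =3 + 101/538 = 3.19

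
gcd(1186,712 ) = 2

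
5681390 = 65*87406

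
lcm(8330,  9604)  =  816340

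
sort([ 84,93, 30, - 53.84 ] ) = [ - 53.84 , 30,84,93]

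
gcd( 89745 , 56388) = 3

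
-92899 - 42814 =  - 135713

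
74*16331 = 1208494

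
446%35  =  26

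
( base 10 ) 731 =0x2db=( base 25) 146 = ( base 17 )290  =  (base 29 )p6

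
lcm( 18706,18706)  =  18706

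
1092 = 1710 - 618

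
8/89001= 8/89001 = 0.00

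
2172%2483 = 2172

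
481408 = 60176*8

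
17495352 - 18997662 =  - 1502310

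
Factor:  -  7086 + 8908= 1822 = 2^1*911^1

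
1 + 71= 72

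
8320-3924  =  4396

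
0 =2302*0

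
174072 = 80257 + 93815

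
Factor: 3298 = 2^1*17^1*97^1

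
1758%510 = 228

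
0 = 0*9885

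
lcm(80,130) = 1040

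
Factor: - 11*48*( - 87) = 45936 = 2^4*3^2*11^1*29^1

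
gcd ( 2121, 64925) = 7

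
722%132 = 62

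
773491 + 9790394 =10563885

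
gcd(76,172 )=4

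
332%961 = 332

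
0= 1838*0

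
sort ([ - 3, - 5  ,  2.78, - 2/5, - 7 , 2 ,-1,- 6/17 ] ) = [  -  7, - 5 , - 3, - 1, - 2/5, -6/17,2, 2.78 ]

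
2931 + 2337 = 5268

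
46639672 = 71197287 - 24557615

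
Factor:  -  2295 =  - 3^3 * 5^1*17^1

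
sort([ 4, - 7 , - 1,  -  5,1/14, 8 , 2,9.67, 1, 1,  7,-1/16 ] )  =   [ - 7, - 5,-1,-1/16, 1/14,1, 1,2 , 4, 7, 8,9.67]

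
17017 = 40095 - 23078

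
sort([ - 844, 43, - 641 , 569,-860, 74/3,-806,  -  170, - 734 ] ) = [ - 860,  -  844,-806, - 734, - 641,- 170, 74/3,43,  569]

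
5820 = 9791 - 3971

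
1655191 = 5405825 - 3750634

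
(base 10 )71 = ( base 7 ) 131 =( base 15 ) 4b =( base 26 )2j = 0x47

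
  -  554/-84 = 6+25/42 = 6.60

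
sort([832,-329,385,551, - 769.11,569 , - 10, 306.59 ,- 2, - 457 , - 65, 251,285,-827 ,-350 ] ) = [ - 827, - 769.11, - 457 ,-350,-329, - 65,-10 ,  -  2,251,285 , 306.59,385,551, 569,832 ]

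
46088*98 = 4516624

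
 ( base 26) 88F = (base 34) 4TL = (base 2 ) 1010111111111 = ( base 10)5631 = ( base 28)753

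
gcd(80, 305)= 5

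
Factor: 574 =2^1*7^1*41^1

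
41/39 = 41/39 = 1.05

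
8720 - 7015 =1705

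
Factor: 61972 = 2^2 * 15493^1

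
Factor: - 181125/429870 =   -  75/178  =  - 2^(-1)*3^1*5^2 * 89^(  -  1 ) 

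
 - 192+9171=8979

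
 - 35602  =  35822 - 71424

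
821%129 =47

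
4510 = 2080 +2430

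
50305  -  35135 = 15170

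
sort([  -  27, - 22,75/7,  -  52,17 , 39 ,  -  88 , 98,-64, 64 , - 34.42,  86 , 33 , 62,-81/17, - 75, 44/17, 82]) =[-88, - 75, - 64, - 52, - 34.42, - 27, - 22,-81/17,44/17 , 75/7 , 17,  33, 39,62 , 64, 82 , 86,98 ]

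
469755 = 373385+96370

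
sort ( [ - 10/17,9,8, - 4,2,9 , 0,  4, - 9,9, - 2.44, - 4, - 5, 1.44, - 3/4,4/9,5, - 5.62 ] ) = [ - 9,-5.62 ,-5, - 4, - 4, - 2.44, - 3/4, - 10/17,0,4/9,1.44,  2, 4,5 , 8, 9,9, 9]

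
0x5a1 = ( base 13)86B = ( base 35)166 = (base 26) 23B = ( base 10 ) 1441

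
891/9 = 99 = 99.00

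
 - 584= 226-810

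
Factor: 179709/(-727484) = -2^ ( - 2 )*3^1*  37^1 * 1619^1*181871^( - 1)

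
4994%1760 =1474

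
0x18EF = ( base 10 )6383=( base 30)72n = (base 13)2ba0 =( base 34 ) 5HP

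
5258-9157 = -3899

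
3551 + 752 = 4303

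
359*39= 14001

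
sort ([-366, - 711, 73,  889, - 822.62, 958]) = [ - 822.62, - 711, - 366, 73, 889, 958 ]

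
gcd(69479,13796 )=1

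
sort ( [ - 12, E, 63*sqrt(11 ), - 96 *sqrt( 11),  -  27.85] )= [ - 96 * sqrt (11),-27.85, - 12, E , 63*sqrt(11)] 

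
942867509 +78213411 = 1021080920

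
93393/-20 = -4670 + 7/20 =- 4669.65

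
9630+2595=12225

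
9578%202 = 84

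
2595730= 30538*85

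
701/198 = 3 + 107/198= 3.54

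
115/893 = 115/893  =  0.13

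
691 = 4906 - 4215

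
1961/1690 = 1  +  271/1690= 1.16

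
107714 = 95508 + 12206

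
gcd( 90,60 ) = 30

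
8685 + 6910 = 15595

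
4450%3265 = 1185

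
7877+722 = 8599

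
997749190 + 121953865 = 1119703055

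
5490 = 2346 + 3144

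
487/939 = 487/939 = 0.52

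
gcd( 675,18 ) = 9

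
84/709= 84/709 = 0.12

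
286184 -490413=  - 204229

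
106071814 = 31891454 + 74180360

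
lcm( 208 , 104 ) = 208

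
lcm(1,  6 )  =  6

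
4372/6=728 + 2/3 = 728.67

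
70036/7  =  10005  +  1/7 =10005.14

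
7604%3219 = 1166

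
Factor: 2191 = 7^1*313^1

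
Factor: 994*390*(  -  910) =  - 2^3*3^1*5^2*7^2*13^2*71^1 = - 352770600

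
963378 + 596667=1560045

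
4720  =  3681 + 1039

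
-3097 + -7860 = -10957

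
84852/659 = 128 + 500/659 = 128.76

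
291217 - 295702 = - 4485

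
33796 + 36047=69843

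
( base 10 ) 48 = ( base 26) 1m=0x30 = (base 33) 1F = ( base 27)1l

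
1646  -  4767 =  - 3121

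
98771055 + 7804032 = 106575087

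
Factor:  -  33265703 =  - 43^1 * 787^1*983^1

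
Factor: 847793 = 103^1*8231^1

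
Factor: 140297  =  140297^1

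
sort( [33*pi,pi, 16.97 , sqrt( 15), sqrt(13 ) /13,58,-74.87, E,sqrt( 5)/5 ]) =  [-74.87, sqrt( 13)/13, sqrt( 5)/5, E, pi, sqrt( 15), 16.97,58,33* pi]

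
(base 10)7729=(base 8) 17061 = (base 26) BB7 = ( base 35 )6at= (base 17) 19CB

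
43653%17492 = 8669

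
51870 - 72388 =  - 20518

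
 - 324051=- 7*46293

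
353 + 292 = 645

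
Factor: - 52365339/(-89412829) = 3^3*11^(  -  2)*13^1*29^ ( - 1 )*83^( - 1)*193^1*307^(-1 )*773^1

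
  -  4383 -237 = -4620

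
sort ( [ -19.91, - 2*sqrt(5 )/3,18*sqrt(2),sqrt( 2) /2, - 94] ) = [ - 94, - 19.91, - 2*sqrt( 5)/3,sqrt (2)/2,  18*sqrt(2) ] 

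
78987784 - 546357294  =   -467369510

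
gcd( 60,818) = 2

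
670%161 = 26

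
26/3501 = 26/3501  =  0.01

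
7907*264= 2087448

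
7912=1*7912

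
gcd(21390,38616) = 6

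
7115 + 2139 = 9254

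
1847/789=1847/789 = 2.34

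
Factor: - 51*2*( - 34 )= 3468 = 2^2*3^1*17^2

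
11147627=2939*3793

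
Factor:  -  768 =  -2^8*3^1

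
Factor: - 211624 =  - 2^3*7^1*3779^1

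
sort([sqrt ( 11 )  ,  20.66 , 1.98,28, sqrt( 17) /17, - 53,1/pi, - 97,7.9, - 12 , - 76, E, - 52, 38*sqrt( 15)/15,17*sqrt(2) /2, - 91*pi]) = [ - 91*pi, - 97 , - 76, - 53, - 52,-12, sqrt( 17)/17, 1/pi , 1.98,E, sqrt(11),7.9,38*sqrt(15 )/15, 17*sqrt( 2 )/2, 20.66,28] 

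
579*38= 22002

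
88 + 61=149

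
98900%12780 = 9440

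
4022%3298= 724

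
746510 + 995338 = 1741848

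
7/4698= 7/4698= 0.00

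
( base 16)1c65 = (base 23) dh1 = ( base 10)7269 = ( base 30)829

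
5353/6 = 5353/6= 892.17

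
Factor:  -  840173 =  - 541^1*1553^1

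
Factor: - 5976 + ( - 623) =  - 6599 = - 6599^1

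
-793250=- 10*79325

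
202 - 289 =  - 87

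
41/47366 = 41/47366  =  0.00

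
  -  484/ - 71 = 6 + 58/71 = 6.82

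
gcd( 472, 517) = 1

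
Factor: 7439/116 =2^(  -  2) * 29^( - 1) * 43^1*173^1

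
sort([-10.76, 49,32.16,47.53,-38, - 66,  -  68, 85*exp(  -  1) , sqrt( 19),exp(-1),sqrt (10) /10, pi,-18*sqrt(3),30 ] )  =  [ - 68, - 66, - 38,-18 * sqrt(3), - 10.76,sqrt(10 ) /10 , exp( - 1), pi, sqrt( 19), 30 , 85*exp( - 1),32.16,47.53,49 ]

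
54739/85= 54739/85 = 643.99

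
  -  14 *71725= - 1004150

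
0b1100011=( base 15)69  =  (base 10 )99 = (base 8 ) 143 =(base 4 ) 1203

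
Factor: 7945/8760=1589/1752 = 2^( - 3)*3^ ( - 1)*7^1*73^(-1)*227^1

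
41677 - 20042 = 21635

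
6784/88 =77+1/11 = 77.09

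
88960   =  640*139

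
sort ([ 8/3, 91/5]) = [ 8/3, 91/5 ] 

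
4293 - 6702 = - 2409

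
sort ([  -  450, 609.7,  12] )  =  [ - 450, 12,609.7]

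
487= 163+324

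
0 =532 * 0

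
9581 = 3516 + 6065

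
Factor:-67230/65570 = - 3^4*79^(-1)= - 81/79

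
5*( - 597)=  - 2985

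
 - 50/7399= - 50/7399 = - 0.01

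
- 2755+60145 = 57390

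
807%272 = 263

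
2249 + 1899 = 4148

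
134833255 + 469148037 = 603981292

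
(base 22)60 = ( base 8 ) 204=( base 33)40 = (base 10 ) 132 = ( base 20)6c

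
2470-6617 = - 4147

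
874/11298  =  437/5649 = 0.08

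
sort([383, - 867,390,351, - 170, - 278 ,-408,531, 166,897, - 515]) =[ - 867, - 515,-408, - 278, - 170,166, 351,383, 390,531,897 ]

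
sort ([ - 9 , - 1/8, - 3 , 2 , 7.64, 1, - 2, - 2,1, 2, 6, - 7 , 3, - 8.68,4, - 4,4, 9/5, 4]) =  [ - 9, - 8.68,-7, - 4, - 3, - 2, - 2, - 1/8,1, 1,9/5, 2, 2,3 , 4, 4 , 4, 6, 7.64 ] 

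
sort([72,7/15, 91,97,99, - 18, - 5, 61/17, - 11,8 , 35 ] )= [-18, - 11, - 5,7/15,61/17,8,35,72,91,97,99 ] 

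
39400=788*50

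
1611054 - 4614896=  - 3003842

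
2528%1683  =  845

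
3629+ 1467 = 5096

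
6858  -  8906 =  - 2048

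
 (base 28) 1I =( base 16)2E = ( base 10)46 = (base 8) 56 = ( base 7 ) 64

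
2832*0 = 0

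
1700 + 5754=7454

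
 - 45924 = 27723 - 73647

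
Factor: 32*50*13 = 20800 =2^6 * 5^2*13^1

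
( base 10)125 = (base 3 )11122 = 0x7D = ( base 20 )65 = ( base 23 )5A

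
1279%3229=1279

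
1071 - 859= 212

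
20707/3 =20707/3 = 6902.33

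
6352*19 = 120688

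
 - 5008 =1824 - 6832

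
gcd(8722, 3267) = 1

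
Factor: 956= 2^2*239^1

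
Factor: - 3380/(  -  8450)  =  2^1*5^(  -  1)= 2/5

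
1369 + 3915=5284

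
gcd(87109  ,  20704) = 1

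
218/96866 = 109/48433 = 0.00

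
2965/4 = 741 + 1/4 = 741.25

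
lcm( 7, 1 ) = 7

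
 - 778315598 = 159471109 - 937786707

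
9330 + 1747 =11077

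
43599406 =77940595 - 34341189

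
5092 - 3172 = 1920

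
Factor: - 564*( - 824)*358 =166375488 = 2^6 * 3^1 * 47^1*103^1 *179^1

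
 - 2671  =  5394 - 8065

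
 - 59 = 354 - 413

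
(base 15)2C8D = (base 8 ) 22557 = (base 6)112211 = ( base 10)9583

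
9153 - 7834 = 1319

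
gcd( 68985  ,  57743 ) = 511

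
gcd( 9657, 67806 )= 9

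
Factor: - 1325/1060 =-5/4= - 2^( - 2) * 5^1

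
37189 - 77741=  - 40552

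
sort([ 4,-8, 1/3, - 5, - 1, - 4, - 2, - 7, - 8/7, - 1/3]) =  [  -  8,-7, - 5, - 4, - 2, - 8/7, - 1, - 1/3, 1/3,4 ]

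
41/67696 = 41/67696 = 0.00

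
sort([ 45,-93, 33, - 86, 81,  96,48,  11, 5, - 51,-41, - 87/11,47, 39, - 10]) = [-93, - 86, - 51, - 41, -10,-87/11 , 5 , 11,33,39, 45, 47, 48,81,96]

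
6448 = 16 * 403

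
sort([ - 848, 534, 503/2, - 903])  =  [ - 903,- 848,503/2, 534] 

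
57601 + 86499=144100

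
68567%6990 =5657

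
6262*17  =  106454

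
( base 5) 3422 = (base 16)1E7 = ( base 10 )487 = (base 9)601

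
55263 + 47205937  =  47261200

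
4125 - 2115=2010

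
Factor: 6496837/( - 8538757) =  - 2063^( - 1 ) * 4139^( - 1)*6496837^1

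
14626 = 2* 7313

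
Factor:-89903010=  - 2^1*3^1 * 5^1*47^1*63761^1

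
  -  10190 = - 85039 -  - 74849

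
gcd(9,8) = 1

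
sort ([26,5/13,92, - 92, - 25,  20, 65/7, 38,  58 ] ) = [ - 92, - 25,5/13, 65/7,  20,26,38 , 58,92]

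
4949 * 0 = 0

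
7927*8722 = 69139294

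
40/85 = 8/17 =0.47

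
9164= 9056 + 108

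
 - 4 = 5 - 9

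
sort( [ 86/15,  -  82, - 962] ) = [-962, -82,  86/15 ]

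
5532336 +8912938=14445274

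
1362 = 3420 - 2058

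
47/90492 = 47/90492 = 0.00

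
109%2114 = 109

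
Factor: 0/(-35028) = 0 = 0^1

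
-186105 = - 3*62035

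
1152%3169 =1152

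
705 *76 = 53580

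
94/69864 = 47/34932=0.00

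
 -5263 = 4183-9446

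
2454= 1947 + 507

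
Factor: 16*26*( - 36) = -14976 = - 2^7* 3^2 * 13^1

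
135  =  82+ 53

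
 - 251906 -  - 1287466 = 1035560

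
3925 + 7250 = 11175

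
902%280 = 62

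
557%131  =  33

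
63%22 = 19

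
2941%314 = 115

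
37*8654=320198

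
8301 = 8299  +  2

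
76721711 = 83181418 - 6459707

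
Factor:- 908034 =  -2^1*3^1 * 151339^1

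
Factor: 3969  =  3^4*7^2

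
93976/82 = 1146 + 2/41 =1146.05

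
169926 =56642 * 3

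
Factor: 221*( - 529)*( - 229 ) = 26772161= 13^1*17^1*23^2*229^1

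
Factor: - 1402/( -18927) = 2/27= 2^1*3^( -3 ) 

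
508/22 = 254/11 = 23.09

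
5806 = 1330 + 4476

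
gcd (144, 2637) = 9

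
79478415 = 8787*9045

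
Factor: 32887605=3^1 * 5^1 * 17^1* 128971^1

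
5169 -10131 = -4962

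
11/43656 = 11/43656 = 0.00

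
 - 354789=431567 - 786356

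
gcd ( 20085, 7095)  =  15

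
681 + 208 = 889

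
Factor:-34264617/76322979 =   -  3^(-3)  *  17^ ( -1 )*43^( - 1)*691^1*1289^( - 1 )*16529^1 = - 11421539/25440993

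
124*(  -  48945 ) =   -  6069180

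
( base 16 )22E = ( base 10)558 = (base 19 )1a7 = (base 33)GU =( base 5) 4213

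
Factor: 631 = 631^1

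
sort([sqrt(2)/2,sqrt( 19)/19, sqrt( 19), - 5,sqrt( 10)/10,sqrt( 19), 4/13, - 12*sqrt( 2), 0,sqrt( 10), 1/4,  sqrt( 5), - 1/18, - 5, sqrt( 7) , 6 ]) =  [ - 12*sqrt( 2), - 5, - 5, -1/18 , 0,sqrt(19)/19,1/4,4/13,sqrt (10 ) /10 , sqrt (2 )/2,sqrt ( 5 ),sqrt(7),sqrt( 10), sqrt(19),  sqrt(19 ), 6] 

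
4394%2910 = 1484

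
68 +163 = 231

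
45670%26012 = 19658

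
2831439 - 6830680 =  - 3999241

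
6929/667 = 6929/667 = 10.39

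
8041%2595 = 256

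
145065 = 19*7635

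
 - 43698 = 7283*( - 6 )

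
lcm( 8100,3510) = 105300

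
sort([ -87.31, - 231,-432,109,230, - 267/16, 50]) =[ - 432,  -  231,-87.31, - 267/16,50,109 , 230 ] 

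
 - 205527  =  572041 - 777568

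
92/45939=92/45939 = 0.00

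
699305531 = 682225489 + 17080042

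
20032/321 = 20032/321 = 62.40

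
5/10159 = 5/10159 = 0.00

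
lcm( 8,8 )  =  8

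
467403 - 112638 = 354765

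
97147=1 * 97147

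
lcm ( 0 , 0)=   0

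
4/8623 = 4/8623 = 0.00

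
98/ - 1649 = - 98/1649 = - 0.06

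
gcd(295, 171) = 1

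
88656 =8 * 11082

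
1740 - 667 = 1073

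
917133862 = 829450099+87683763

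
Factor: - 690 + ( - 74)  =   - 2^2*191^1 = - 764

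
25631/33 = 776 + 23/33 = 776.70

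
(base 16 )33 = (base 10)51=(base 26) 1p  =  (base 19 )2d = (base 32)1j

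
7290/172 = 42+33/86 = 42.38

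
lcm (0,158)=0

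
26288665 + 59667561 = 85956226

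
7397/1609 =4 + 961/1609 = 4.60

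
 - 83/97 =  - 83/97 = - 0.86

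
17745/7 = 2535 = 2535.00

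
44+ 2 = 46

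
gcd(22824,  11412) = 11412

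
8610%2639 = 693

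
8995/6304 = 8995/6304 = 1.43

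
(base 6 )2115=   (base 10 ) 479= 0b111011111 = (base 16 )1df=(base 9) 582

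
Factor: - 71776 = - 2^5*2243^1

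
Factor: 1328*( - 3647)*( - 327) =2^4*3^1*7^1*83^1*109^1*521^1= 1583731632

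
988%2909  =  988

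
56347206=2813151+53534055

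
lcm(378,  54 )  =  378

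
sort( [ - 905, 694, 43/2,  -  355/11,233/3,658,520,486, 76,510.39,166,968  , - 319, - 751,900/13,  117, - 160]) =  [ - 905, - 751, - 319, - 160,  -  355/11,43/2, 900/13,76 , 233/3, 117,166, 486, 510.39, 520,658, 694,968]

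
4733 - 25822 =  - 21089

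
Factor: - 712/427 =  - 2^3 * 7^( - 1)*61^( - 1)*89^1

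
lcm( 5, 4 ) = 20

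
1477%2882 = 1477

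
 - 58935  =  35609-94544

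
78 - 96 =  - 18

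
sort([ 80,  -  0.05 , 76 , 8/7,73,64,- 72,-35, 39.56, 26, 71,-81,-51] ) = [-81, - 72 ,-51, -35, - 0.05,  8/7, 26,39.56, 64,71,73,76, 80] 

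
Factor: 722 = 2^1*19^2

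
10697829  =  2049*5221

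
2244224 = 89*25216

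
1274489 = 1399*911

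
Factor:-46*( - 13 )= 598=2^1*13^1*23^1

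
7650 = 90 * 85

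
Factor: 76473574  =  2^1 * 23^1*211^1*7879^1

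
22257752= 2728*8159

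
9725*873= 8489925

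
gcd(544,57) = 1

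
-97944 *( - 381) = 37316664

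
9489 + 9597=19086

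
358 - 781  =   - 423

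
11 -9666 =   -  9655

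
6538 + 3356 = 9894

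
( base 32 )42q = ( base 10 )4186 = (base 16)105a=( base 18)CGA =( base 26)650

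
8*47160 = 377280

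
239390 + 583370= 822760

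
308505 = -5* ( - 61701 )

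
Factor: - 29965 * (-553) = 16570645=5^1 * 7^1*13^1*79^1*461^1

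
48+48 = 96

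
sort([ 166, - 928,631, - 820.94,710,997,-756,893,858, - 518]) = [ - 928,  -  820.94 , - 756,  -  518 , 166,631, 710,858,893,997]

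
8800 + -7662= 1138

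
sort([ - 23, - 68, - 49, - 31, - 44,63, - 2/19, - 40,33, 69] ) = [ - 68, - 49, - 44,-40, - 31,-23, - 2/19,33, 63, 69 ] 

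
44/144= 11/36  =  0.31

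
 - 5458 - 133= - 5591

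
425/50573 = 425/50573 = 0.01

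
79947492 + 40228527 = 120176019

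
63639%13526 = 9535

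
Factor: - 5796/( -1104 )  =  21/4 = 2^ ( - 2 )*3^1*7^1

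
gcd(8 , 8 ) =8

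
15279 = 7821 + 7458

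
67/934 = 67/934 = 0.07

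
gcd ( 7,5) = 1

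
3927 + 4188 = 8115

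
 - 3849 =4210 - 8059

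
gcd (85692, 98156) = 4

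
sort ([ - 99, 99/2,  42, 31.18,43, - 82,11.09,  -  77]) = [-99, - 82, - 77, 11.09, 31.18, 42, 43,  99/2 ]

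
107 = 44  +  63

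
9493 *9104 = 86424272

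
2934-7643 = -4709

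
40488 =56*723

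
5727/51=1909/17 = 112.29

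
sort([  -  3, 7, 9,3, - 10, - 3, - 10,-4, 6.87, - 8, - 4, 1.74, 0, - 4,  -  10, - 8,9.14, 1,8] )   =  [- 10, - 10, - 10,-8,- 8, - 4,  -  4, - 4, - 3, - 3, 0,1,1.74, 3,6.87, 7, 8,9, 9.14] 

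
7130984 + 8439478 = 15570462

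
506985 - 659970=  -  152985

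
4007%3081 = 926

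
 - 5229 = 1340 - 6569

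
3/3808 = 3/3808 = 0.00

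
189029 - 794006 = -604977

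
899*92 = 82708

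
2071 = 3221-1150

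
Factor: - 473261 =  - 107^1 * 4423^1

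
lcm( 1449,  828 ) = 5796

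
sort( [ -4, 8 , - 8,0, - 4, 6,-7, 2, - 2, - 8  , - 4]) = [-8,-8, - 7, - 4  , - 4, - 4, - 2, 0 , 2,6,8]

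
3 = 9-6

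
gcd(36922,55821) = 1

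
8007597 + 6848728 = 14856325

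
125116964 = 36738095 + 88378869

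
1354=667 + 687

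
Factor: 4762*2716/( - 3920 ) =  - 230957/70 = - 2^( - 1 )*5^( - 1)*7^ (-1 )*97^1 * 2381^1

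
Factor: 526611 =3^1* 29^1*6053^1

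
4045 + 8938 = 12983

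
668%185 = 113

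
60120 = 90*668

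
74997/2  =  37498 + 1/2 = 37498.50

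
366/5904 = 61/984 = 0.06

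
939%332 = 275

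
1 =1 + 0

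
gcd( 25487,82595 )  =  1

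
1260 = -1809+3069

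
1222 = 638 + 584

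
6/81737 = 6/81737 = 0.00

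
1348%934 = 414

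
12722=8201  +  4521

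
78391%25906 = 673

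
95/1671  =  95/1671 = 0.06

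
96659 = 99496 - 2837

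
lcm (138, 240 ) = 5520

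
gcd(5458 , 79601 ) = 1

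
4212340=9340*451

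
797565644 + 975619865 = 1773185509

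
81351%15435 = 4176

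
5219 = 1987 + 3232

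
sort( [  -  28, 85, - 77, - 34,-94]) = [  -  94,- 77, -34, - 28, 85]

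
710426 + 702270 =1412696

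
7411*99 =733689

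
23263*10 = 232630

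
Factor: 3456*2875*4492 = 44632512000  =  2^9*3^3*5^3*23^1*1123^1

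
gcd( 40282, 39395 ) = 1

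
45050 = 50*901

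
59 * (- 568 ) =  -33512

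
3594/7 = 513  +  3/7= 513.43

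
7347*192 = 1410624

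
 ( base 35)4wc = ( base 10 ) 6032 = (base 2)1011110010000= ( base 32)5SG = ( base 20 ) f1c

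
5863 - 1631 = 4232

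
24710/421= 58 + 292/421  =  58.69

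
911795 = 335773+576022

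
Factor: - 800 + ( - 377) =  - 11^1 * 107^1 = - 1177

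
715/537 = 715/537 = 1.33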